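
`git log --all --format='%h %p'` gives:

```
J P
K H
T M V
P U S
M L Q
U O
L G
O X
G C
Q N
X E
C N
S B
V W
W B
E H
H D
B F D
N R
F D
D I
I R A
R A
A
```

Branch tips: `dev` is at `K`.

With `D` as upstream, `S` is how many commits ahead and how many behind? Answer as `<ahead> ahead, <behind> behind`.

Reachable from S: {A, B, D, F, I, R, S}.
Reachable from D: {A, D, I, R}.
Only in S's history (ahead): {B, F, S} — 3.
Only in D's history (behind): {} — 0.

3 ahead, 0 behind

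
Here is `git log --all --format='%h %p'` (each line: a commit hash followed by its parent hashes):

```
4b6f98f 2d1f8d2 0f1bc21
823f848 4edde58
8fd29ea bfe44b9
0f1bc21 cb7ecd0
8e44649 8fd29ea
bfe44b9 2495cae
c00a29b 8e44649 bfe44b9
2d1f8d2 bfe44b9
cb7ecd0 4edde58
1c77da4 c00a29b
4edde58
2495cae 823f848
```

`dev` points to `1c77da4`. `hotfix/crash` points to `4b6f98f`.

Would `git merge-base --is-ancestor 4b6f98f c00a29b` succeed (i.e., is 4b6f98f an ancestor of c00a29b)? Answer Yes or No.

No

Ancestors of c00a29b: {2495cae, 4edde58, 823f848, 8e44649, 8fd29ea, bfe44b9, c00a29b}.
4b6f98f is not in that set, so it is not an ancestor of c00a29b.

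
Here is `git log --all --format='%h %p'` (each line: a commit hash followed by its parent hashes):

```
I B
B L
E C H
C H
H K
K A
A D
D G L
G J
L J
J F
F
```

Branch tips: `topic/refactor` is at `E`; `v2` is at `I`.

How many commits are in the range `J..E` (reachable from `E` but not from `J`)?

8

Reachable from E: {A, C, D, E, F, G, H, J, K, L}.
Reachable from J: {F, J}.
In E's history but not J's: {A, C, D, E, G, H, K, L} — 8 commits.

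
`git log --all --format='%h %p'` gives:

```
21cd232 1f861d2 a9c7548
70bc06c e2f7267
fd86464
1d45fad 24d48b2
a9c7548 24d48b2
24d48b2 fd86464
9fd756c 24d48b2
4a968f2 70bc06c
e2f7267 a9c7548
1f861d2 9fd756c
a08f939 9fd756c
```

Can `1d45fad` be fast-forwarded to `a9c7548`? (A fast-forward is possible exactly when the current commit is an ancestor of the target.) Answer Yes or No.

A fast-forward from 1d45fad to a9c7548 is possible iff 1d45fad is an ancestor of a9c7548.
Ancestors of a9c7548: {24d48b2, a9c7548, fd86464}.
1d45fad is not among them, so fast-forward is not possible.

No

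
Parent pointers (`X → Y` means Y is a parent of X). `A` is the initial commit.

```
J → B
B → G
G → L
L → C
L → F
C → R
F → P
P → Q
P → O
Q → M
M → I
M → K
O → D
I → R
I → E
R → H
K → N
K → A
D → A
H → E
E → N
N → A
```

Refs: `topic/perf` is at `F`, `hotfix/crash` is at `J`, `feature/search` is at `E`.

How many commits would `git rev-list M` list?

8

Walking parent pointers from M: reachable set = {A, E, H, I, K, M, N, R}.
That is 8 commits.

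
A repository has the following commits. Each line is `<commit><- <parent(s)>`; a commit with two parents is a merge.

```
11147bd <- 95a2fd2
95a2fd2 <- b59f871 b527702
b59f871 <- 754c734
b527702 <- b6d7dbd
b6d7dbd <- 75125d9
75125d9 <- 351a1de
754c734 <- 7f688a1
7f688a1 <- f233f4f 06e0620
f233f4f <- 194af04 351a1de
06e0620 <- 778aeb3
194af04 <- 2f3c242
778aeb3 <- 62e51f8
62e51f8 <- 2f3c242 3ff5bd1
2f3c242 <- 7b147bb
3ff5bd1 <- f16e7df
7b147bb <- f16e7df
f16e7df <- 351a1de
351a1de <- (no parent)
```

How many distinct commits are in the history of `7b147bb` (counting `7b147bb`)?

3

Walking parent pointers from 7b147bb: reachable set = {351a1de, 7b147bb, f16e7df}.
That is 3 commits.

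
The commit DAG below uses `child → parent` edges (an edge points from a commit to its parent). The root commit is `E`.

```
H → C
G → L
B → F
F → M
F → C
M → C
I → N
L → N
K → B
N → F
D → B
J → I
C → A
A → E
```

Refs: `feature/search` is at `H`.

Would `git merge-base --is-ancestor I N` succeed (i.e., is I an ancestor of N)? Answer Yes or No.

Ancestors of N: {A, C, E, F, M, N}.
I is not in that set, so it is not an ancestor of N.

No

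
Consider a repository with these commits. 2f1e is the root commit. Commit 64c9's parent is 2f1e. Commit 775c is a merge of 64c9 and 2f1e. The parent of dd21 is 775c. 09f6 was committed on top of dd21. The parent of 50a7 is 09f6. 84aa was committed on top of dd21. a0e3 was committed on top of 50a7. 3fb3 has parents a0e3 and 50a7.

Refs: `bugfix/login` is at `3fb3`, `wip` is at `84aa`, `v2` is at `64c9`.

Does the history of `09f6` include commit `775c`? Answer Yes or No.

Yes

Ancestors of 09f6 (commits reachable by following parents): {09f6, 2f1e, 64c9, 775c, dd21}.
775c is in that set, so it is an ancestor of 09f6.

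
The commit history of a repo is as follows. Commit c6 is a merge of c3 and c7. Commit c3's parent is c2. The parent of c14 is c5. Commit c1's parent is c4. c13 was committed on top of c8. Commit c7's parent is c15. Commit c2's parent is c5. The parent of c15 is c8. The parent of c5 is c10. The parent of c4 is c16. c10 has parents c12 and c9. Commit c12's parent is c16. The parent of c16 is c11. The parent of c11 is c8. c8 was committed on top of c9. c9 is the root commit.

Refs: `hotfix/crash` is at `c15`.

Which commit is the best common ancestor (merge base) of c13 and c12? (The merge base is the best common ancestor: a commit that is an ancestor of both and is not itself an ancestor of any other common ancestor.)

Ancestors of c13: {c13, c8, c9}.
Ancestors of c12: {c11, c12, c16, c8, c9}.
Common ancestors: {c8, c9}.
Among these, c8 is not an ancestor of any other common ancestor — it is the merge base.

c8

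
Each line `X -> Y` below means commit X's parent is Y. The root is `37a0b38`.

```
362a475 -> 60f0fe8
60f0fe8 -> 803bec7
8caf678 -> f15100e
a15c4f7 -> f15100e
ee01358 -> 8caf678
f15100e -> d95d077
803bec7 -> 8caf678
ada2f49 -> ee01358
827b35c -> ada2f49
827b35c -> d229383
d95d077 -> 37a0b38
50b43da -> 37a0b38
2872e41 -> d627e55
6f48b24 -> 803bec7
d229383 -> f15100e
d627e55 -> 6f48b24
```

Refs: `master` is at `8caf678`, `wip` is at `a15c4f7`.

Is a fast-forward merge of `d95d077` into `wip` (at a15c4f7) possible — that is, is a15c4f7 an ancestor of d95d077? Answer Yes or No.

No

A fast-forward from a15c4f7 to d95d077 is possible iff a15c4f7 is an ancestor of d95d077.
Ancestors of d95d077: {37a0b38, d95d077}.
a15c4f7 is not among them, so fast-forward is not possible.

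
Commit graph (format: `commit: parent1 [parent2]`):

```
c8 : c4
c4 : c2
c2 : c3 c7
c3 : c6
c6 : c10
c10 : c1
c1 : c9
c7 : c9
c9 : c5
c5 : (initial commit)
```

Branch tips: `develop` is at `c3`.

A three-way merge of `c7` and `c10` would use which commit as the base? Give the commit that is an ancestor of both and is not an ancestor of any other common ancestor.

c9

Ancestors of c7: {c5, c7, c9}.
Ancestors of c10: {c1, c10, c5, c9}.
Common ancestors: {c5, c9}.
Among these, c9 is not an ancestor of any other common ancestor — it is the merge base.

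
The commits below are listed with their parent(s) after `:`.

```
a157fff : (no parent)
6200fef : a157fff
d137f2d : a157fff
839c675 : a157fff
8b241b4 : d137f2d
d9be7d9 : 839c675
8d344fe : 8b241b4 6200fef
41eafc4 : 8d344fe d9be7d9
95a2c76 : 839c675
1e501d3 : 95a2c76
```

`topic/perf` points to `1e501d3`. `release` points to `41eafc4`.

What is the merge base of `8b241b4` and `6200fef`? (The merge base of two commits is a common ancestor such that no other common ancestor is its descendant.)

Ancestors of 8b241b4: {8b241b4, a157fff, d137f2d}.
Ancestors of 6200fef: {6200fef, a157fff}.
Common ancestors: {a157fff}.
The only common ancestor is a157fff, so it is the merge base.

a157fff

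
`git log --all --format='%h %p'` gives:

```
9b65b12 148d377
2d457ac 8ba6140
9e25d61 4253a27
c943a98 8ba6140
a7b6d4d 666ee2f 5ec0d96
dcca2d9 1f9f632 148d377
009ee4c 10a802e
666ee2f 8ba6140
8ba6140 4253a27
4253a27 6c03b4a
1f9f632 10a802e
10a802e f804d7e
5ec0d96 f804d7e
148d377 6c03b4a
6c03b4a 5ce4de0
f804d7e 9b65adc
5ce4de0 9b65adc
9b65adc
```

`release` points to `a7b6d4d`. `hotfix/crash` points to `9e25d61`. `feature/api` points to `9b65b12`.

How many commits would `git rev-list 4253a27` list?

4

Walking parent pointers from 4253a27: reachable set = {4253a27, 5ce4de0, 6c03b4a, 9b65adc}.
That is 4 commits.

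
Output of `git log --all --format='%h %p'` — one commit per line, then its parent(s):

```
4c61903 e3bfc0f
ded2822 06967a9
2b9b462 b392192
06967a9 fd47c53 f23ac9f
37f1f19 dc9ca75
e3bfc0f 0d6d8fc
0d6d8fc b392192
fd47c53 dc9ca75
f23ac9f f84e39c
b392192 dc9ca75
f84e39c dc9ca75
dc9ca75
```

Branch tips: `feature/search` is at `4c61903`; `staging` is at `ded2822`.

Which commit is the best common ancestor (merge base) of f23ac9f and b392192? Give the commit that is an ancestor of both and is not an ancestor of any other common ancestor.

dc9ca75

Ancestors of f23ac9f: {dc9ca75, f23ac9f, f84e39c}.
Ancestors of b392192: {b392192, dc9ca75}.
Common ancestors: {dc9ca75}.
The only common ancestor is dc9ca75, so it is the merge base.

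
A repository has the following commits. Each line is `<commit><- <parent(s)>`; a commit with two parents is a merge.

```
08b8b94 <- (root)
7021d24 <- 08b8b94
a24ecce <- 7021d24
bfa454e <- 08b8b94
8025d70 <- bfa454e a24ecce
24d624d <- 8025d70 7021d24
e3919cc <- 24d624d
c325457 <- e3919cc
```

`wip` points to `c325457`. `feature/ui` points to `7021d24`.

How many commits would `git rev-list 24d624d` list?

Walking parent pointers from 24d624d: reachable set = {08b8b94, 24d624d, 7021d24, 8025d70, a24ecce, bfa454e}.
That is 6 commits.

6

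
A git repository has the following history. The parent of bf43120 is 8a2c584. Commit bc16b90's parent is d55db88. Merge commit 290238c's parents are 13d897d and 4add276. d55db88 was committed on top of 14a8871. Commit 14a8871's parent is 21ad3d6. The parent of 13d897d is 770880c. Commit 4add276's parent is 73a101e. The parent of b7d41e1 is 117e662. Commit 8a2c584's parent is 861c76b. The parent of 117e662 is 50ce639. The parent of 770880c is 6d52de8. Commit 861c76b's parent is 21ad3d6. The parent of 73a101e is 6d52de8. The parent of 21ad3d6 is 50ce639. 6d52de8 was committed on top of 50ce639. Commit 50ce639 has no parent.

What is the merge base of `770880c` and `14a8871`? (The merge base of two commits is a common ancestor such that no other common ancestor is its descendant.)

Ancestors of 770880c: {50ce639, 6d52de8, 770880c}.
Ancestors of 14a8871: {14a8871, 21ad3d6, 50ce639}.
Common ancestors: {50ce639}.
The only common ancestor is 50ce639, so it is the merge base.

50ce639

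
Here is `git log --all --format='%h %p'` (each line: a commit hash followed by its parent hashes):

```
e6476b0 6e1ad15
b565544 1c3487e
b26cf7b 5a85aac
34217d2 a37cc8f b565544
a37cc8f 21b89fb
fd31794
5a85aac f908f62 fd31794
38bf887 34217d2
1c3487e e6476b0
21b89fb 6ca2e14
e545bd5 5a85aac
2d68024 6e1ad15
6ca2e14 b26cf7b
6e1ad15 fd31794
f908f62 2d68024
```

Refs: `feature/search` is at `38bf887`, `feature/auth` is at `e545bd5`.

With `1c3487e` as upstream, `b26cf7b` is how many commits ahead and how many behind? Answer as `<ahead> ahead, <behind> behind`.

4 ahead, 2 behind

Reachable from b26cf7b: {2d68024, 5a85aac, 6e1ad15, b26cf7b, f908f62, fd31794}.
Reachable from 1c3487e: {1c3487e, 6e1ad15, e6476b0, fd31794}.
Only in b26cf7b's history (ahead): {2d68024, 5a85aac, b26cf7b, f908f62} — 4.
Only in 1c3487e's history (behind): {1c3487e, e6476b0} — 2.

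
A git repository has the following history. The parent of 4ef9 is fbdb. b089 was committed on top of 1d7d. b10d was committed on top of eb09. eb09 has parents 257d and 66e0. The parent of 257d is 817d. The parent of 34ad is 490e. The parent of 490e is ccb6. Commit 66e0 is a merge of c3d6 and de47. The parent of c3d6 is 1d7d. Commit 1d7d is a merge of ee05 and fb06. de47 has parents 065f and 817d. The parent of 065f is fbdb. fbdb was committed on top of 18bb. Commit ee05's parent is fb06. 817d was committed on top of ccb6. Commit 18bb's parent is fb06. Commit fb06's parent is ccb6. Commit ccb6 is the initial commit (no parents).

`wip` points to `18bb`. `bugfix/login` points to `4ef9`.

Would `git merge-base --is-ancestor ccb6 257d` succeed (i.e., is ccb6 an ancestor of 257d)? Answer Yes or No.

Yes

Ancestors of 257d (commits reachable by following parents): {257d, 817d, ccb6}.
ccb6 is in that set, so it is an ancestor of 257d.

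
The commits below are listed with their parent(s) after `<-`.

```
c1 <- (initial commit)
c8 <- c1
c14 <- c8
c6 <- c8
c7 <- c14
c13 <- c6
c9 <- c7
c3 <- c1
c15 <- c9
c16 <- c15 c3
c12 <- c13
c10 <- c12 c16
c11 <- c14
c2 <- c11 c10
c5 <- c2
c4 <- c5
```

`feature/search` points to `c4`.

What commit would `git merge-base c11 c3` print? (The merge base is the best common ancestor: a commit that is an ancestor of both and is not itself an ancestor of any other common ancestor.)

c1

Ancestors of c11: {c1, c11, c14, c8}.
Ancestors of c3: {c1, c3}.
Common ancestors: {c1}.
The only common ancestor is c1, so it is the merge base.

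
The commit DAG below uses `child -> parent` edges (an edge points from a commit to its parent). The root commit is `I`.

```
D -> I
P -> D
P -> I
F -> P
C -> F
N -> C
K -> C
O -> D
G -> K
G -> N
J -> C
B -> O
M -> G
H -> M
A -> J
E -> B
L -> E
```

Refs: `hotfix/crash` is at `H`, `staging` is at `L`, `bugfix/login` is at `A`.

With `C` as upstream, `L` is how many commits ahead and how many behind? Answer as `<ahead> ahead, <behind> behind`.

4 ahead, 3 behind

Reachable from L: {B, D, E, I, L, O}.
Reachable from C: {C, D, F, I, P}.
Only in L's history (ahead): {B, E, L, O} — 4.
Only in C's history (behind): {C, F, P} — 3.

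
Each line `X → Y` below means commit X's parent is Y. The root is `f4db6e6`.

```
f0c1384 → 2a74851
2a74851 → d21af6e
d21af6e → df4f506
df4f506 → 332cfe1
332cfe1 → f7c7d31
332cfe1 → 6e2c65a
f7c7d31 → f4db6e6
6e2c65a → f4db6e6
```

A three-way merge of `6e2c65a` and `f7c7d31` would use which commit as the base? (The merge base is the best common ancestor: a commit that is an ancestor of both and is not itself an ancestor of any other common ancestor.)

Ancestors of 6e2c65a: {6e2c65a, f4db6e6}.
Ancestors of f7c7d31: {f4db6e6, f7c7d31}.
Common ancestors: {f4db6e6}.
The only common ancestor is f4db6e6, so it is the merge base.

f4db6e6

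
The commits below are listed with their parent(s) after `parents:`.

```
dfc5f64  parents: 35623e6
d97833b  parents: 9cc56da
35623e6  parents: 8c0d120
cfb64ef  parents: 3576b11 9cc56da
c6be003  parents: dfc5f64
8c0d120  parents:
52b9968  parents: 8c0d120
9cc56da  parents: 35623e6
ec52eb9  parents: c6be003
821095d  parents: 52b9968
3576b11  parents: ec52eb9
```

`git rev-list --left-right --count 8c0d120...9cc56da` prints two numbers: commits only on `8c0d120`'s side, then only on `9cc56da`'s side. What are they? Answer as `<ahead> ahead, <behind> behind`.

0 ahead, 2 behind

Reachable from 8c0d120: {8c0d120}.
Reachable from 9cc56da: {35623e6, 8c0d120, 9cc56da}.
Only in 8c0d120's history (ahead): {} — 0.
Only in 9cc56da's history (behind): {35623e6, 9cc56da} — 2.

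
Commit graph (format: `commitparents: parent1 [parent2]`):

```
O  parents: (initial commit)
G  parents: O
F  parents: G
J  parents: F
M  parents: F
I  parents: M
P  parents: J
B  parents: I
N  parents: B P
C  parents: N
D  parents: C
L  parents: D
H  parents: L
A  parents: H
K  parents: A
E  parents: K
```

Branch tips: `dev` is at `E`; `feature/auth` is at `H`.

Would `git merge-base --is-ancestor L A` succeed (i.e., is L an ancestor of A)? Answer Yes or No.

Ancestors of A (commits reachable by following parents): {A, B, C, D, F, G, H, I, J, L, M, N, O, P}.
L is in that set, so it is an ancestor of A.

Yes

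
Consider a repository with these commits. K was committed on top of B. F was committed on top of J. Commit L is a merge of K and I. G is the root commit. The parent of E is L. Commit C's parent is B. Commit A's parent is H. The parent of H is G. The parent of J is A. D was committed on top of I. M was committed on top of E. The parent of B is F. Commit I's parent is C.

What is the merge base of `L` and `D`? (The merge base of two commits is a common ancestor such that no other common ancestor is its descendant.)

I

Ancestors of L: {A, B, C, F, G, H, I, J, K, L}.
Ancestors of D: {A, B, C, D, F, G, H, I, J}.
Common ancestors: {A, B, C, F, G, H, I, J}.
Among these, I is not an ancestor of any other common ancestor — it is the merge base.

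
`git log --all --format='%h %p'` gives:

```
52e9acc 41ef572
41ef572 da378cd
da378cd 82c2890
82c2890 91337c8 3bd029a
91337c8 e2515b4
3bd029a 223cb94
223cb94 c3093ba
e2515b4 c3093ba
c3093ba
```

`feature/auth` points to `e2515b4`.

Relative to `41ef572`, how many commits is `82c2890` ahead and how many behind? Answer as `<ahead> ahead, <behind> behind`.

0 ahead, 2 behind

Reachable from 82c2890: {223cb94, 3bd029a, 82c2890, 91337c8, c3093ba, e2515b4}.
Reachable from 41ef572: {223cb94, 3bd029a, 41ef572, 82c2890, 91337c8, c3093ba, da378cd, e2515b4}.
Only in 82c2890's history (ahead): {} — 0.
Only in 41ef572's history (behind): {41ef572, da378cd} — 2.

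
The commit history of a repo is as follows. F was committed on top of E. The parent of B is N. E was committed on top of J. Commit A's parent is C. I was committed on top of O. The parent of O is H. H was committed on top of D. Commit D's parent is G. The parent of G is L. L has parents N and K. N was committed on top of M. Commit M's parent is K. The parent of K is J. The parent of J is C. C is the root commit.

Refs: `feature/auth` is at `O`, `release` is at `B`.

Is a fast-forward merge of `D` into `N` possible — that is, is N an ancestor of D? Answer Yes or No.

A fast-forward from N to D is possible iff N is an ancestor of D.
Ancestors of D: {C, D, G, J, K, L, M, N}.
N is among them, so fast-forward is possible.

Yes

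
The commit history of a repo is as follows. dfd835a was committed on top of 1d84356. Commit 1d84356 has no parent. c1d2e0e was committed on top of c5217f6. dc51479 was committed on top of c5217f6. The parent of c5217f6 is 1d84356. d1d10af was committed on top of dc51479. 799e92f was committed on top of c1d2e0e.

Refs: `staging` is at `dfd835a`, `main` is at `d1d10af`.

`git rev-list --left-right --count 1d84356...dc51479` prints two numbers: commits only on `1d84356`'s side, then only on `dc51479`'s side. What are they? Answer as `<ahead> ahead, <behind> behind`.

0 ahead, 2 behind

Reachable from 1d84356: {1d84356}.
Reachable from dc51479: {1d84356, c5217f6, dc51479}.
Only in 1d84356's history (ahead): {} — 0.
Only in dc51479's history (behind): {c5217f6, dc51479} — 2.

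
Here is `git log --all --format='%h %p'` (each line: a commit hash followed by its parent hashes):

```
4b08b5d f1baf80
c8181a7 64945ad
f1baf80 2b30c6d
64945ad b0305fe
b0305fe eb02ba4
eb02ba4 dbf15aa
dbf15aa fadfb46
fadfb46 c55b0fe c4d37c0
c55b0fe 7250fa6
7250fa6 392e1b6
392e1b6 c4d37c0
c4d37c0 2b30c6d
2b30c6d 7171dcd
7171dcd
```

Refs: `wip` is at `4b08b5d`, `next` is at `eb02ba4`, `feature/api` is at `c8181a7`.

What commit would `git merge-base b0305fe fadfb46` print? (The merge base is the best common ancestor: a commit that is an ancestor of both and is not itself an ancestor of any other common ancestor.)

Ancestors of b0305fe: {2b30c6d, 392e1b6, 7171dcd, 7250fa6, b0305fe, c4d37c0, c55b0fe, dbf15aa, eb02ba4, fadfb46}.
Ancestors of fadfb46: {2b30c6d, 392e1b6, 7171dcd, 7250fa6, c4d37c0, c55b0fe, fadfb46}.
Common ancestors: {2b30c6d, 392e1b6, 7171dcd, 7250fa6, c4d37c0, c55b0fe, fadfb46}.
Among these, fadfb46 is not an ancestor of any other common ancestor — it is the merge base.

fadfb46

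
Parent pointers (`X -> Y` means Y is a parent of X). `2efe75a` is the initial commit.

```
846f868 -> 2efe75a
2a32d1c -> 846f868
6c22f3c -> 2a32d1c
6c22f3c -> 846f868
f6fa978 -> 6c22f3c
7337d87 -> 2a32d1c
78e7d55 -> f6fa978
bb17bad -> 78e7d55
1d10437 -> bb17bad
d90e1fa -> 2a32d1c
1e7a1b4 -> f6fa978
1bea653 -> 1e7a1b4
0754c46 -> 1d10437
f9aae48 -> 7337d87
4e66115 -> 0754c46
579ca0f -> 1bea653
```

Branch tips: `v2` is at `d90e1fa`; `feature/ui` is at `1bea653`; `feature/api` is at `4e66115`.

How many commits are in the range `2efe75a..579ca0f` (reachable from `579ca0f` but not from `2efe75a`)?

7

Reachable from 579ca0f: {1bea653, 1e7a1b4, 2a32d1c, 2efe75a, 579ca0f, 6c22f3c, 846f868, f6fa978}.
Reachable from 2efe75a: {2efe75a}.
In 579ca0f's history but not 2efe75a's: {1bea653, 1e7a1b4, 2a32d1c, 579ca0f, 6c22f3c, 846f868, f6fa978} — 7 commits.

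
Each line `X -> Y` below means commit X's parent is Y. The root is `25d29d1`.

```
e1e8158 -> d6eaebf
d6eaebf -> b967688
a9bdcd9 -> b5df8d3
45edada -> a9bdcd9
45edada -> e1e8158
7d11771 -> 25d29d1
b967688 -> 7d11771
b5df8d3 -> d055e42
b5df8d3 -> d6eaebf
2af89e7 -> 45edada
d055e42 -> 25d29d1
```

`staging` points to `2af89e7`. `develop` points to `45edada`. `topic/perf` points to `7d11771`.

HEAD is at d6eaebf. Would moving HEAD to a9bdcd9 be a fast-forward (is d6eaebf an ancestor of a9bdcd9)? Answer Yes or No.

A fast-forward from d6eaebf to a9bdcd9 is possible iff d6eaebf is an ancestor of a9bdcd9.
Ancestors of a9bdcd9: {25d29d1, 7d11771, a9bdcd9, b5df8d3, b967688, d055e42, d6eaebf}.
d6eaebf is among them, so fast-forward is possible.

Yes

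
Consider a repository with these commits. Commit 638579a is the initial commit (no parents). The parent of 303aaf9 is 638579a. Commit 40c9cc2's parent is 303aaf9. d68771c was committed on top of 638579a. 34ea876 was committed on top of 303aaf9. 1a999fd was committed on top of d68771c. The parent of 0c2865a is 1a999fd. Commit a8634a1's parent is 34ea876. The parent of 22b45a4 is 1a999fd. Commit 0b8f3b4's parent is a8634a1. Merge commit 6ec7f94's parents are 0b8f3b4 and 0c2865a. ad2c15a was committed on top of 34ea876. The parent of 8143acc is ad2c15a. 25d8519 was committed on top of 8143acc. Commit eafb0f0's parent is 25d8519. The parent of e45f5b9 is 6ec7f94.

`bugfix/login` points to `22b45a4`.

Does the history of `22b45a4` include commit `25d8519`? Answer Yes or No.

Ancestors of 22b45a4: {1a999fd, 22b45a4, 638579a, d68771c}.
25d8519 is not in that set, so it is not an ancestor of 22b45a4.

No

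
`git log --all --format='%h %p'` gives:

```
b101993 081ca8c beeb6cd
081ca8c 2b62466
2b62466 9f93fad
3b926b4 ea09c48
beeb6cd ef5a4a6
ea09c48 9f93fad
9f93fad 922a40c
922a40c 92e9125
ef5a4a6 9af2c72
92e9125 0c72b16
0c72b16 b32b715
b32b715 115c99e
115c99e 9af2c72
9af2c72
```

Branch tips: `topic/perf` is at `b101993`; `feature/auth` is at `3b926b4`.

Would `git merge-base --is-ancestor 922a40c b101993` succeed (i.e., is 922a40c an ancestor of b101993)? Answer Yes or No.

Ancestors of b101993 (commits reachable by following parents): {081ca8c, 0c72b16, 115c99e, 2b62466, 922a40c, 92e9125, 9af2c72, 9f93fad, b101993, b32b715, beeb6cd, ef5a4a6}.
922a40c is in that set, so it is an ancestor of b101993.

Yes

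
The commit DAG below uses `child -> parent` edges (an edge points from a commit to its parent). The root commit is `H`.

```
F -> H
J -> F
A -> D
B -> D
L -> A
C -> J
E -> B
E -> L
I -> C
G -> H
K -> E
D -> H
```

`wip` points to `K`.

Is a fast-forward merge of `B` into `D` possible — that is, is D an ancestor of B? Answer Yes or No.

A fast-forward from D to B is possible iff D is an ancestor of B.
Ancestors of B: {B, D, H}.
D is among them, so fast-forward is possible.

Yes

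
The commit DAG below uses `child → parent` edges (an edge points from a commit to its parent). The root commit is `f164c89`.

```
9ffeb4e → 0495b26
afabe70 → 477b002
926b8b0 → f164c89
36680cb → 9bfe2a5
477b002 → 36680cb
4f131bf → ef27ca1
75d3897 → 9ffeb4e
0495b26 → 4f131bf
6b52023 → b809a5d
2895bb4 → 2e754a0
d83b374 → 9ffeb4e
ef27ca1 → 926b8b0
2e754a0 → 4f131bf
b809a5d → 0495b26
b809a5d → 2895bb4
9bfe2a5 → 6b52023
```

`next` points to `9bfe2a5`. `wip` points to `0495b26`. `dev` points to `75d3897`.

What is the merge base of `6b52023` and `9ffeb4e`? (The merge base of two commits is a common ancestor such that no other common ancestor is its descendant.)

0495b26

Ancestors of 6b52023: {0495b26, 2895bb4, 2e754a0, 4f131bf, 6b52023, 926b8b0, b809a5d, ef27ca1, f164c89}.
Ancestors of 9ffeb4e: {0495b26, 4f131bf, 926b8b0, 9ffeb4e, ef27ca1, f164c89}.
Common ancestors: {0495b26, 4f131bf, 926b8b0, ef27ca1, f164c89}.
Among these, 0495b26 is not an ancestor of any other common ancestor — it is the merge base.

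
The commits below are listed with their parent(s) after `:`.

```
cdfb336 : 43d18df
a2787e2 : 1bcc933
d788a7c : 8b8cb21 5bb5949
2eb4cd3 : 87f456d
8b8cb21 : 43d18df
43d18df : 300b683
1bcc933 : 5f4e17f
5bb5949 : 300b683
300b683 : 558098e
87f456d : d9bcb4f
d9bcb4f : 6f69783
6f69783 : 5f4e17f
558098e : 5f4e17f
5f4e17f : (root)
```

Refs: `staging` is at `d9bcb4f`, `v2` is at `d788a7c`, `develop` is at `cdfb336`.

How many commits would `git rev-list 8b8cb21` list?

5

Walking parent pointers from 8b8cb21: reachable set = {300b683, 43d18df, 558098e, 5f4e17f, 8b8cb21}.
That is 5 commits.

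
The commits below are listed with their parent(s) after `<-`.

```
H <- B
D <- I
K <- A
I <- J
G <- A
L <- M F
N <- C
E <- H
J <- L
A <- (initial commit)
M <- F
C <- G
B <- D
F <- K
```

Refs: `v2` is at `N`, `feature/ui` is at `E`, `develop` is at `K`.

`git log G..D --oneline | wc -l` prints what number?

7

Reachable from D: {A, D, F, I, J, K, L, M}.
Reachable from G: {A, G}.
In D's history but not G's: {D, F, I, J, K, L, M} — 7 commits.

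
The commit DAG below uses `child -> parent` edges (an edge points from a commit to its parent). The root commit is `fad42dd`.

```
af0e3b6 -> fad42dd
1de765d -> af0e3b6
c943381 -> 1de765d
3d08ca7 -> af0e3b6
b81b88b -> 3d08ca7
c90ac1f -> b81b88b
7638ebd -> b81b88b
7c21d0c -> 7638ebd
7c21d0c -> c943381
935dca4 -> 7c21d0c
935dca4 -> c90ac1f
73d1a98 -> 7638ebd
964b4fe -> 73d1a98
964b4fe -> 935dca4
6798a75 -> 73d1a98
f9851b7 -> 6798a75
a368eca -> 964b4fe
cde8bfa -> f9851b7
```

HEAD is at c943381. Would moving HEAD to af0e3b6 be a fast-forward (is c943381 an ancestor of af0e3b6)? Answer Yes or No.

A fast-forward from c943381 to af0e3b6 is possible iff c943381 is an ancestor of af0e3b6.
Ancestors of af0e3b6: {af0e3b6, fad42dd}.
c943381 is not among them, so fast-forward is not possible.

No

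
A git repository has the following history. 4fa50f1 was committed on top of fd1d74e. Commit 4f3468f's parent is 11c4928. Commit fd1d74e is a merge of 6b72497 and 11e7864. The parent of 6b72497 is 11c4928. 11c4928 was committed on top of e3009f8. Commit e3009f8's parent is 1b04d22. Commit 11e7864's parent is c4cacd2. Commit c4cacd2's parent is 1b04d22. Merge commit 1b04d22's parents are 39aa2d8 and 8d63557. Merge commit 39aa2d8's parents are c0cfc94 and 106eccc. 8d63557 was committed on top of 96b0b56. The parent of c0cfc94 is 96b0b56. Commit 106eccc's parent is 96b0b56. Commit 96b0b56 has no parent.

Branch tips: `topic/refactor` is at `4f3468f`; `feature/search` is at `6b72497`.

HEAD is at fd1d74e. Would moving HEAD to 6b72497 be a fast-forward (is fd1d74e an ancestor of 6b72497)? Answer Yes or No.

No

A fast-forward from fd1d74e to 6b72497 is possible iff fd1d74e is an ancestor of 6b72497.
Ancestors of 6b72497: {106eccc, 11c4928, 1b04d22, 39aa2d8, 6b72497, 8d63557, 96b0b56, c0cfc94, e3009f8}.
fd1d74e is not among them, so fast-forward is not possible.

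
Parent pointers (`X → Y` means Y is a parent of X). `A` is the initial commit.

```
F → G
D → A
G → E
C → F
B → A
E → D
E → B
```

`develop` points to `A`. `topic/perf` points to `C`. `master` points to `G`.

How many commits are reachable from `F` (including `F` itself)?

Walking parent pointers from F: reachable set = {A, B, D, E, F, G}.
That is 6 commits.

6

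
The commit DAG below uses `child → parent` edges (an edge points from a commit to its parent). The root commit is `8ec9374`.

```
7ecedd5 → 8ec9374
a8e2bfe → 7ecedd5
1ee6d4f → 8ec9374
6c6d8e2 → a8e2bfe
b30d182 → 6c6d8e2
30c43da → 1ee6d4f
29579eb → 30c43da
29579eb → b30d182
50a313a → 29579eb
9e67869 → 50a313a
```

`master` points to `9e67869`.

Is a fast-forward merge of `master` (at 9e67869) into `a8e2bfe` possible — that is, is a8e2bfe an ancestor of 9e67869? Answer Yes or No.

A fast-forward from a8e2bfe to 9e67869 is possible iff a8e2bfe is an ancestor of 9e67869.
Ancestors of 9e67869: {1ee6d4f, 29579eb, 30c43da, 50a313a, 6c6d8e2, 7ecedd5, 8ec9374, 9e67869, a8e2bfe, b30d182}.
a8e2bfe is among them, so fast-forward is possible.

Yes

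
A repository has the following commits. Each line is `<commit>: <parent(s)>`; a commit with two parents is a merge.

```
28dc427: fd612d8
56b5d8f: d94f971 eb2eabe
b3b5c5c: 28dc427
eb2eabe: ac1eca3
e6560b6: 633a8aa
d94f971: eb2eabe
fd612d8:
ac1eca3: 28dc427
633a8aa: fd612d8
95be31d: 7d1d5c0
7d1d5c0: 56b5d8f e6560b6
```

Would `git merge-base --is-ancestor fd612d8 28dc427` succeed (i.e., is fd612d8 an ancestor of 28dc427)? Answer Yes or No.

Ancestors of 28dc427 (commits reachable by following parents): {28dc427, fd612d8}.
fd612d8 is in that set, so it is an ancestor of 28dc427.

Yes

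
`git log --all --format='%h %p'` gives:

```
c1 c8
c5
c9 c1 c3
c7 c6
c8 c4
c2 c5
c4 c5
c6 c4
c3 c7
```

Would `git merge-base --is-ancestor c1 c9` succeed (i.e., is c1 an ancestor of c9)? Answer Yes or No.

Yes

Ancestors of c9 (commits reachable by following parents): {c1, c3, c4, c5, c6, c7, c8, c9}.
c1 is in that set, so it is an ancestor of c9.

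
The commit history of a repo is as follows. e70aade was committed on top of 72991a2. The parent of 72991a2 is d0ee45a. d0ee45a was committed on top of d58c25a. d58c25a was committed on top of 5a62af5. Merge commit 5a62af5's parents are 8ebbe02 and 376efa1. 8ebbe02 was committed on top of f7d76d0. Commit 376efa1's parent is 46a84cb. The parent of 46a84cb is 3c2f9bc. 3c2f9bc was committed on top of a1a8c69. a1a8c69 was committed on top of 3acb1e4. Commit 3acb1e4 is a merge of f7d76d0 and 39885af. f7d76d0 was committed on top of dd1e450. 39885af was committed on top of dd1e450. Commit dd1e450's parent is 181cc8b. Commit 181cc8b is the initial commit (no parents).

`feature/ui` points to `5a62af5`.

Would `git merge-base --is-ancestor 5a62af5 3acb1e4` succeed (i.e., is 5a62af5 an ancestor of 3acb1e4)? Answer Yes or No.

Ancestors of 3acb1e4: {181cc8b, 39885af, 3acb1e4, dd1e450, f7d76d0}.
5a62af5 is not in that set, so it is not an ancestor of 3acb1e4.

No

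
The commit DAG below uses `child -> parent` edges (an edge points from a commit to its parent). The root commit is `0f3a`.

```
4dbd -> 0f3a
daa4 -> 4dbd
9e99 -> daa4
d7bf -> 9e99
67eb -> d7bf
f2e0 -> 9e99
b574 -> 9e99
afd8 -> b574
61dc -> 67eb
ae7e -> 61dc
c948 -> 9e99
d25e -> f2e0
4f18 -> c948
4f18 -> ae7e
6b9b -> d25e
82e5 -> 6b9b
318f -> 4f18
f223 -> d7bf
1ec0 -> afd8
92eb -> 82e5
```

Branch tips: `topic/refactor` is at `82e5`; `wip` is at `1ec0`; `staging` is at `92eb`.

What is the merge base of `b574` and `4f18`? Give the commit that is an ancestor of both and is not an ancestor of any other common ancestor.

Ancestors of b574: {0f3a, 4dbd, 9e99, b574, daa4}.
Ancestors of 4f18: {0f3a, 4dbd, 4f18, 61dc, 67eb, 9e99, ae7e, c948, d7bf, daa4}.
Common ancestors: {0f3a, 4dbd, 9e99, daa4}.
Among these, 9e99 is not an ancestor of any other common ancestor — it is the merge base.

9e99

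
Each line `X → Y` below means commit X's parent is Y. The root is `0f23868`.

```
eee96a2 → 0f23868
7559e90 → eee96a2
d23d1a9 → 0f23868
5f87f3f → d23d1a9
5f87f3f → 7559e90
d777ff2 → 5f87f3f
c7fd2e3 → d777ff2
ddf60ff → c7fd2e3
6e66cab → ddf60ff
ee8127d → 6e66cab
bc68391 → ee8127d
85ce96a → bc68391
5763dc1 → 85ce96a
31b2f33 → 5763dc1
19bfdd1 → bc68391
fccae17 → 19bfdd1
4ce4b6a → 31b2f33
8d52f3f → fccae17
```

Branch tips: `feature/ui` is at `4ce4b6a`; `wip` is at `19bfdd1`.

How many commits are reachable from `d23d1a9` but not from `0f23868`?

1

Reachable from d23d1a9: {0f23868, d23d1a9}.
Reachable from 0f23868: {0f23868}.
In d23d1a9's history but not 0f23868's: {d23d1a9} — 1 commit.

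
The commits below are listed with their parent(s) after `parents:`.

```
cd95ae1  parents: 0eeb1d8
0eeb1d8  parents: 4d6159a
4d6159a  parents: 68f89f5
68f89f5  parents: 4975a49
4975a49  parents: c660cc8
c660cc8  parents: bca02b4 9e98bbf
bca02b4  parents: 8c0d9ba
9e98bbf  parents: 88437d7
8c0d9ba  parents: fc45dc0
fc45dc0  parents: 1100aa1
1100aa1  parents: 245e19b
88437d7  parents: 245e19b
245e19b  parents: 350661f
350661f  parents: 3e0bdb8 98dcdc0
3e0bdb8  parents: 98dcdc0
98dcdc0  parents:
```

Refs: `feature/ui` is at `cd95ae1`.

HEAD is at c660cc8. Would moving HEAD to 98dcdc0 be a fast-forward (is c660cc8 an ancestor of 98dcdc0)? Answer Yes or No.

No

A fast-forward from c660cc8 to 98dcdc0 is possible iff c660cc8 is an ancestor of 98dcdc0.
Ancestors of 98dcdc0: {98dcdc0}.
c660cc8 is not among them, so fast-forward is not possible.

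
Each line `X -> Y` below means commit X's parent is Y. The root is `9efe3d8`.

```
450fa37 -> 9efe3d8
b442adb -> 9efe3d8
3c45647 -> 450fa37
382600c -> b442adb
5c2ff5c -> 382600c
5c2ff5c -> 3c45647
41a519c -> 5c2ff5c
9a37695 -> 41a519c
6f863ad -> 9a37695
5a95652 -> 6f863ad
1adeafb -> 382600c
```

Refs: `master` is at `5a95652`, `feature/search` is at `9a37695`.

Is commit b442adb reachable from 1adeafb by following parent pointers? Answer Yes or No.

Ancestors of 1adeafb (commits reachable by following parents): {1adeafb, 382600c, 9efe3d8, b442adb}.
b442adb is in that set, so it is an ancestor of 1adeafb.

Yes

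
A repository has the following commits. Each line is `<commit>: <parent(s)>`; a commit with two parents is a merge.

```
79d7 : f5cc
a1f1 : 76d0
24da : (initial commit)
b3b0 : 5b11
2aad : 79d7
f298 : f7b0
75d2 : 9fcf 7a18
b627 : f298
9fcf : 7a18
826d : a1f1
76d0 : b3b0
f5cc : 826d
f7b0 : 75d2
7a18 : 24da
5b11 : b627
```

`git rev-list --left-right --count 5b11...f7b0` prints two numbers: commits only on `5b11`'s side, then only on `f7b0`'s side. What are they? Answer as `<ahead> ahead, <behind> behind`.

Reachable from 5b11: {24da, 5b11, 75d2, 7a18, 9fcf, b627, f298, f7b0}.
Reachable from f7b0: {24da, 75d2, 7a18, 9fcf, f7b0}.
Only in 5b11's history (ahead): {5b11, b627, f298} — 3.
Only in f7b0's history (behind): {} — 0.

3 ahead, 0 behind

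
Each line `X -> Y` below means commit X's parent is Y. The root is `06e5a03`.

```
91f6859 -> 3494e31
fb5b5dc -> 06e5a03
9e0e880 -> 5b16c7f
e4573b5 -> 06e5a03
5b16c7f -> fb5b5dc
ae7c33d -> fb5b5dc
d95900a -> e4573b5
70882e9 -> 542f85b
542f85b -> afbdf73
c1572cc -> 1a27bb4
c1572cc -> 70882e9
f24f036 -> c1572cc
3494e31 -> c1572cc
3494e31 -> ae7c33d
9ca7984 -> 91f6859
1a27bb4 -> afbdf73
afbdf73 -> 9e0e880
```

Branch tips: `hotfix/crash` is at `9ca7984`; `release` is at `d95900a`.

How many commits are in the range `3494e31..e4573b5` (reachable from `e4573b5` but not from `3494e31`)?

Reachable from e4573b5: {06e5a03, e4573b5}.
Reachable from 3494e31: {06e5a03, 1a27bb4, 3494e31, 542f85b, 5b16c7f, 70882e9, 9e0e880, ae7c33d, afbdf73, c1572cc, fb5b5dc}.
In e4573b5's history but not 3494e31's: {e4573b5} — 1 commit.

1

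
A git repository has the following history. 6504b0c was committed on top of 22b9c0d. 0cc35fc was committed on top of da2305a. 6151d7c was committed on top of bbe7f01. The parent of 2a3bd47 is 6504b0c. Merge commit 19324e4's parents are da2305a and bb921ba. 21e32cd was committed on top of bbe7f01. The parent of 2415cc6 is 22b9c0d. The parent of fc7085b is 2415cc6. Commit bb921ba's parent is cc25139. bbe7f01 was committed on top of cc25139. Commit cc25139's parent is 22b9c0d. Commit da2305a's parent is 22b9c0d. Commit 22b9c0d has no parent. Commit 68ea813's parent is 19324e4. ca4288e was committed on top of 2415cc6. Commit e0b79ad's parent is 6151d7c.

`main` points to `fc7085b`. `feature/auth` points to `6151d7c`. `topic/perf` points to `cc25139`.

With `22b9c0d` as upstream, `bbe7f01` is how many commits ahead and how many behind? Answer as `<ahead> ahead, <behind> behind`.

2 ahead, 0 behind

Reachable from bbe7f01: {22b9c0d, bbe7f01, cc25139}.
Reachable from 22b9c0d: {22b9c0d}.
Only in bbe7f01's history (ahead): {bbe7f01, cc25139} — 2.
Only in 22b9c0d's history (behind): {} — 0.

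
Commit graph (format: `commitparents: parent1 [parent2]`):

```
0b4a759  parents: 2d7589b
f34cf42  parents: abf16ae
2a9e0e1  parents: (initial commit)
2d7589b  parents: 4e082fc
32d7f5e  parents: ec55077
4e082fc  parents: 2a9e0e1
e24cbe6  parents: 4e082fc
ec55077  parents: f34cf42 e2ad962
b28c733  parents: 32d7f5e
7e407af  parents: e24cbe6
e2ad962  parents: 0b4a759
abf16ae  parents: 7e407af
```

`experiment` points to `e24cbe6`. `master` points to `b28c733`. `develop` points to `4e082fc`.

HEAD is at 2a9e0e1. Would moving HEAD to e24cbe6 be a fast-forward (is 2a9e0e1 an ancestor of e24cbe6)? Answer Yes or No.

Yes

A fast-forward from 2a9e0e1 to e24cbe6 is possible iff 2a9e0e1 is an ancestor of e24cbe6.
Ancestors of e24cbe6: {2a9e0e1, 4e082fc, e24cbe6}.
2a9e0e1 is among them, so fast-forward is possible.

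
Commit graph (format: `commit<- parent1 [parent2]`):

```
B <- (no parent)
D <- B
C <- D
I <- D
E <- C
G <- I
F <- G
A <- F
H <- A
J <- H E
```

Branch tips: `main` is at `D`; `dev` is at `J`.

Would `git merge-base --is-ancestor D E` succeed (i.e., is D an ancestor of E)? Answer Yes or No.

Yes

Ancestors of E (commits reachable by following parents): {B, C, D, E}.
D is in that set, so it is an ancestor of E.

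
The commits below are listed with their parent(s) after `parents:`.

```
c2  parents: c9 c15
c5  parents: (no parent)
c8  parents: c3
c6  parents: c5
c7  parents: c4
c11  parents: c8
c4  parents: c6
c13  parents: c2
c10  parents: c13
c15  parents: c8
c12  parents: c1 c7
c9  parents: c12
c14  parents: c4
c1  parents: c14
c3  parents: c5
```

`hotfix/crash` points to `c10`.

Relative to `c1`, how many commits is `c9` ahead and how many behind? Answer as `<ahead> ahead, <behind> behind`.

3 ahead, 0 behind

Reachable from c9: {c1, c12, c14, c4, c5, c6, c7, c9}.
Reachable from c1: {c1, c14, c4, c5, c6}.
Only in c9's history (ahead): {c12, c7, c9} — 3.
Only in c1's history (behind): {} — 0.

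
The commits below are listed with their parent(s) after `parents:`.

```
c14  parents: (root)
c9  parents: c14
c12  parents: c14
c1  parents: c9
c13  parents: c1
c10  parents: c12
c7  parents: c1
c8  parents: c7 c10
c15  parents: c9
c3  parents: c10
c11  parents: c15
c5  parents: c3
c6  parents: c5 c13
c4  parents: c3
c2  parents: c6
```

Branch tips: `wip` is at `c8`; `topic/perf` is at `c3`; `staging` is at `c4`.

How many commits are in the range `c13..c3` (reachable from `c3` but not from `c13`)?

Reachable from c3: {c10, c12, c14, c3}.
Reachable from c13: {c1, c13, c14, c9}.
In c3's history but not c13's: {c10, c12, c3} — 3 commits.

3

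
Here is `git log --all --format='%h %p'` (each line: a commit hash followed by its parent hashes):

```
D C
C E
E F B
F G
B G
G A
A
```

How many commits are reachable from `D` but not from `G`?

Reachable from D: {A, B, C, D, E, F, G}.
Reachable from G: {A, G}.
In D's history but not G's: {B, C, D, E, F} — 5 commits.

5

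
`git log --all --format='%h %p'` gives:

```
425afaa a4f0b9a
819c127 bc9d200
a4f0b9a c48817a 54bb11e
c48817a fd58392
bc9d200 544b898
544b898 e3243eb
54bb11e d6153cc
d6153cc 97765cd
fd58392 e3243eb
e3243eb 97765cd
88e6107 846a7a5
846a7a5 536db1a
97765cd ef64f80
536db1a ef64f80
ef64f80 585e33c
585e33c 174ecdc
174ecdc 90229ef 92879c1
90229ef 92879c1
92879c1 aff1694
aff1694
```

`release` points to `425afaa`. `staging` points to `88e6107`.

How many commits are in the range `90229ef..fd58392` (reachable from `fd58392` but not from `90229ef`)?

6

Reachable from fd58392: {174ecdc, 585e33c, 90229ef, 92879c1, 97765cd, aff1694, e3243eb, ef64f80, fd58392}.
Reachable from 90229ef: {90229ef, 92879c1, aff1694}.
In fd58392's history but not 90229ef's: {174ecdc, 585e33c, 97765cd, e3243eb, ef64f80, fd58392} — 6 commits.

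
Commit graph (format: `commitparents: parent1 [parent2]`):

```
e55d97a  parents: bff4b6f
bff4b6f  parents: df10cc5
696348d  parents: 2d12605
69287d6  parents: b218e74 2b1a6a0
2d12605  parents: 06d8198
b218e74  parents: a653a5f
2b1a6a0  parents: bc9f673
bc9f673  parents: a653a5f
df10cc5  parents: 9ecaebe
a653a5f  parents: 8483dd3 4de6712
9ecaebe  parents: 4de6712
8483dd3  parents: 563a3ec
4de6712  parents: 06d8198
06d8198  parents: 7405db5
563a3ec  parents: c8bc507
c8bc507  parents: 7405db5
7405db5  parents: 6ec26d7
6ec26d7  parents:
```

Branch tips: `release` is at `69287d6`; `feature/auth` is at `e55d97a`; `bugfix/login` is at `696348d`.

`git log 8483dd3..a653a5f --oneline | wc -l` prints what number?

Reachable from a653a5f: {06d8198, 4de6712, 563a3ec, 6ec26d7, 7405db5, 8483dd3, a653a5f, c8bc507}.
Reachable from 8483dd3: {563a3ec, 6ec26d7, 7405db5, 8483dd3, c8bc507}.
In a653a5f's history but not 8483dd3's: {06d8198, 4de6712, a653a5f} — 3 commits.

3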